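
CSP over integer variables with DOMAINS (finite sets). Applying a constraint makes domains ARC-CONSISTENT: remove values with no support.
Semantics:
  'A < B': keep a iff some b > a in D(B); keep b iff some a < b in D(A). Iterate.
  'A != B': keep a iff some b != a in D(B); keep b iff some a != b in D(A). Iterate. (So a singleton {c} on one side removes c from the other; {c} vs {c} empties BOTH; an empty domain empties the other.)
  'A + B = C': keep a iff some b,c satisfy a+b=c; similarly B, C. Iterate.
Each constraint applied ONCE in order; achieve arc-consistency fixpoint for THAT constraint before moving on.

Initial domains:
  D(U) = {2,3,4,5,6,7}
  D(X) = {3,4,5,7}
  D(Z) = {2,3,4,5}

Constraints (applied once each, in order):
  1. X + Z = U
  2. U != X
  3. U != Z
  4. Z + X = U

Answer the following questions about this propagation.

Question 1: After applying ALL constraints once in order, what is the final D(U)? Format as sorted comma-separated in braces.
Constraint 1 (X + Z = U) on D(X)={3,4,5,7} D(Z)={2,3,4,5} D(U)={2,3,4,5,6,7}: X {3,4,5,7}->{3,4,5}; Z {2,3,4,5}->{2,3,4}; U {2,3,4,5,6,7}->{5,6,7}
Constraint 2 (U != X) on D(U)={5,6,7} D(X)={3,4,5}: no change
Constraint 3 (U != Z) on D(U)={5,6,7} D(Z)={2,3,4}: no change
Constraint 4 (Z + X = U) on D(Z)={2,3,4} D(X)={3,4,5} D(U)={5,6,7}: no change
So after all 4 constraints: D(U) = {5,6,7}

Answer: {5,6,7}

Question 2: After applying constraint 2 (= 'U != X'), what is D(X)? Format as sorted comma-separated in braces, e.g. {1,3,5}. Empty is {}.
Constraint 1 (X + Z = U) on D(X)={3,4,5,7} D(Z)={2,3,4,5} D(U)={2,3,4,5,6,7}: X {3,4,5,7}->{3,4,5}; Z {2,3,4,5}->{2,3,4}; U {2,3,4,5,6,7}->{5,6,7}
Constraint 2 (U != X) on D(U)={5,6,7} D(X)={3,4,5}: no change
So after constraint 2: D(X) = {3,4,5}

Answer: {3,4,5}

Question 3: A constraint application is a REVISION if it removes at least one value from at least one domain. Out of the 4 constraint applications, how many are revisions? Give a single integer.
Answer: 1

Derivation:
Constraint 1 (X + Z = U) on D(X)={3,4,5,7} D(Z)={2,3,4,5} D(U)={2,3,4,5,6,7}: X {3,4,5,7}->{3,4,5}; Z {2,3,4,5}->{2,3,4}; U {2,3,4,5,6,7}->{5,6,7} => REVISION
Constraint 2 (U != X) on D(U)={5,6,7} D(X)={3,4,5}: no change => not a revision
Constraint 3 (U != Z) on D(U)={5,6,7} D(Z)={2,3,4}: no change => not a revision
Constraint 4 (Z + X = U) on D(Z)={2,3,4} D(X)={3,4,5} D(U)={5,6,7}: no change => not a revision
Total revisions = 1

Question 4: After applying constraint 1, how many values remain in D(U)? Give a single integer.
Answer: 3

Derivation:
Constraint 1 (X + Z = U) on D(X)={3,4,5,7} D(Z)={2,3,4,5} D(U)={2,3,4,5,6,7}: X {3,4,5,7}->{3,4,5}; Z {2,3,4,5}->{2,3,4}; U {2,3,4,5,6,7}->{5,6,7}
So after constraint 1: D(U)={5,6,7}, size = 3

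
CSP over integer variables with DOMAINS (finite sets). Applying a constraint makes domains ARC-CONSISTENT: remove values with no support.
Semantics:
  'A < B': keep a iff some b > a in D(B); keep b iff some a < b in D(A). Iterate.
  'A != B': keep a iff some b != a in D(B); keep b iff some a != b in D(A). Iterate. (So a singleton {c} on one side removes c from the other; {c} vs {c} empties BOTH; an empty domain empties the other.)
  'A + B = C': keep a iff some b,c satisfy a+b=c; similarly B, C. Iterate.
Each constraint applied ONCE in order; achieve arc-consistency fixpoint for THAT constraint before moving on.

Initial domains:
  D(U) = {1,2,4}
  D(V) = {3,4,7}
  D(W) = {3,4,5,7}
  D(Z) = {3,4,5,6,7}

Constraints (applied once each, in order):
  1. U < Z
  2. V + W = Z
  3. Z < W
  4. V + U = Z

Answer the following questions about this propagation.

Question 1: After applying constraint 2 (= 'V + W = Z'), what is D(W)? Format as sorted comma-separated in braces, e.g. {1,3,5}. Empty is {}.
Constraint 1 (U < Z) on D(U)={1,2,4} D(Z)={3,4,5,6,7}: no change
Constraint 2 (V + W = Z) on D(V)={3,4,7} D(W)={3,4,5,7} D(Z)={3,4,5,6,7}: V {3,4,7}->{3,4}; W {3,4,5,7}->{3,4}; Z {3,4,5,6,7}->{6,7}
So after constraint 2: D(W) = {3,4}

Answer: {3,4}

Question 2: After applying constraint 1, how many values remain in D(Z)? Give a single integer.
Answer: 5

Derivation:
Constraint 1 (U < Z) on D(U)={1,2,4} D(Z)={3,4,5,6,7}: no change
So after constraint 1: D(Z)={3,4,5,6,7}, size = 5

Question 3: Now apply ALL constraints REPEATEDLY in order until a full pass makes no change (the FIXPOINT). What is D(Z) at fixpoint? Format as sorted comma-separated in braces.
Answer: {}

Derivation:
pass 0 (initial): D(Z)={3,4,5,6,7}
pass 1: U {1,2,4}->{}; V {3,4,7}->{}; W {3,4,5,7}->{}; Z {3,4,5,6,7}->{}
pass 2: no change
Fixpoint after 2 passes: D(Z) = {}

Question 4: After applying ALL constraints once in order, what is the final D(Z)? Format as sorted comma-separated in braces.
Constraint 1 (U < Z) on D(U)={1,2,4} D(Z)={3,4,5,6,7}: no change
Constraint 2 (V + W = Z) on D(V)={3,4,7} D(W)={3,4,5,7} D(Z)={3,4,5,6,7}: V {3,4,7}->{3,4}; W {3,4,5,7}->{3,4}; Z {3,4,5,6,7}->{6,7}
Constraint 3 (Z < W) on D(Z)={6,7} D(W)={3,4}: Z {6,7}->{}; W {3,4}->{}
Constraint 4 (V + U = Z) on D(V)={3,4} D(U)={1,2,4} D(Z)={}: V {3,4}->{}; U {1,2,4}->{}
So after all 4 constraints: D(Z) = {}

Answer: {}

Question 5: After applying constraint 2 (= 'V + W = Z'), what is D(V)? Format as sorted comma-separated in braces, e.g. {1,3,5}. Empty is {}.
Constraint 1 (U < Z) on D(U)={1,2,4} D(Z)={3,4,5,6,7}: no change
Constraint 2 (V + W = Z) on D(V)={3,4,7} D(W)={3,4,5,7} D(Z)={3,4,5,6,7}: V {3,4,7}->{3,4}; W {3,4,5,7}->{3,4}; Z {3,4,5,6,7}->{6,7}
So after constraint 2: D(V) = {3,4}

Answer: {3,4}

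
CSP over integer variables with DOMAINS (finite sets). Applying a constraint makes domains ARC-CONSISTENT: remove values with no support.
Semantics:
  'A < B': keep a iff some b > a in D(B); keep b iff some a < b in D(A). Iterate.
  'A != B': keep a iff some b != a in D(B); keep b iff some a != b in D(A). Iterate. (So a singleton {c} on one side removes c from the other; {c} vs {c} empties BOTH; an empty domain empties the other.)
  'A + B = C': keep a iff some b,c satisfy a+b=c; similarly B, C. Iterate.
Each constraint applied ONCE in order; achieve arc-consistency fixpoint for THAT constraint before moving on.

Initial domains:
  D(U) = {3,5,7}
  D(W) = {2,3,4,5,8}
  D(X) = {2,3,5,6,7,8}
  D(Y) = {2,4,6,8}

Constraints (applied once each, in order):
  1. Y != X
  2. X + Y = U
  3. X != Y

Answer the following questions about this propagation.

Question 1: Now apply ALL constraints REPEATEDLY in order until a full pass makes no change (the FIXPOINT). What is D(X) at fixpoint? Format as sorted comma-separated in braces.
Answer: {3,5}

Derivation:
pass 0 (initial): D(X)={2,3,5,6,7,8}
pass 1: U {3,5,7}->{5,7}; X {2,3,5,6,7,8}->{3,5}; Y {2,4,6,8}->{2,4}
pass 2: no change
Fixpoint after 2 passes: D(X) = {3,5}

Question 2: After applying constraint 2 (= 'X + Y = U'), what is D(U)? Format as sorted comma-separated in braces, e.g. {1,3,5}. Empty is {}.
Constraint 1 (Y != X) on D(Y)={2,4,6,8} D(X)={2,3,5,6,7,8}: no change
Constraint 2 (X + Y = U) on D(X)={2,3,5,6,7,8} D(Y)={2,4,6,8} D(U)={3,5,7}: X {2,3,5,6,7,8}->{3,5}; Y {2,4,6,8}->{2,4}; U {3,5,7}->{5,7}
So after constraint 2: D(U) = {5,7}

Answer: {5,7}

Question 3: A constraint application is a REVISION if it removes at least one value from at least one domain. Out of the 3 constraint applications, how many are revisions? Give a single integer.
Constraint 1 (Y != X) on D(Y)={2,4,6,8} D(X)={2,3,5,6,7,8}: no change => not a revision
Constraint 2 (X + Y = U) on D(X)={2,3,5,6,7,8} D(Y)={2,4,6,8} D(U)={3,5,7}: X {2,3,5,6,7,8}->{3,5}; Y {2,4,6,8}->{2,4}; U {3,5,7}->{5,7} => REVISION
Constraint 3 (X != Y) on D(X)={3,5} D(Y)={2,4}: no change => not a revision
Total revisions = 1

Answer: 1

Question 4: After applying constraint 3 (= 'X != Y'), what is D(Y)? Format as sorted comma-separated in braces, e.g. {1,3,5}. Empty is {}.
Constraint 1 (Y != X) on D(Y)={2,4,6,8} D(X)={2,3,5,6,7,8}: no change
Constraint 2 (X + Y = U) on D(X)={2,3,5,6,7,8} D(Y)={2,4,6,8} D(U)={3,5,7}: X {2,3,5,6,7,8}->{3,5}; Y {2,4,6,8}->{2,4}; U {3,5,7}->{5,7}
Constraint 3 (X != Y) on D(X)={3,5} D(Y)={2,4}: no change
So after constraint 3: D(Y) = {2,4}

Answer: {2,4}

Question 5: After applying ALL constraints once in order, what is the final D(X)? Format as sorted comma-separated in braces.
Answer: {3,5}

Derivation:
Constraint 1 (Y != X) on D(Y)={2,4,6,8} D(X)={2,3,5,6,7,8}: no change
Constraint 2 (X + Y = U) on D(X)={2,3,5,6,7,8} D(Y)={2,4,6,8} D(U)={3,5,7}: X {2,3,5,6,7,8}->{3,5}; Y {2,4,6,8}->{2,4}; U {3,5,7}->{5,7}
Constraint 3 (X != Y) on D(X)={3,5} D(Y)={2,4}: no change
So after all 3 constraints: D(X) = {3,5}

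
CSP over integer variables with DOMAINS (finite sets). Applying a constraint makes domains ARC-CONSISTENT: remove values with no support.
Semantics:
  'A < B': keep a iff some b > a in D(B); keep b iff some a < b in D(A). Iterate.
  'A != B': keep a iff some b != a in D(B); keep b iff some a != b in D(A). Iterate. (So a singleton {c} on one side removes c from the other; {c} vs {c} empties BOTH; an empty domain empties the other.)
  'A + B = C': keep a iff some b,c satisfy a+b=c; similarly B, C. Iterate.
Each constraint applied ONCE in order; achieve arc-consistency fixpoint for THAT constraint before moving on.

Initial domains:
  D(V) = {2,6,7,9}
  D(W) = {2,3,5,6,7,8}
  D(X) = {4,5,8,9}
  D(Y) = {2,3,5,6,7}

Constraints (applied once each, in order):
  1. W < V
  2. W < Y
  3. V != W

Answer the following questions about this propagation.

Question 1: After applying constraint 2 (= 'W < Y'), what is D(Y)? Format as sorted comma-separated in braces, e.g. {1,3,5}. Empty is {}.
Constraint 1 (W < V) on D(W)={2,3,5,6,7,8} D(V)={2,6,7,9}: V {2,6,7,9}->{6,7,9}
Constraint 2 (W < Y) on D(W)={2,3,5,6,7,8} D(Y)={2,3,5,6,7}: W {2,3,5,6,7,8}->{2,3,5,6}; Y {2,3,5,6,7}->{3,5,6,7}
So after constraint 2: D(Y) = {3,5,6,7}

Answer: {3,5,6,7}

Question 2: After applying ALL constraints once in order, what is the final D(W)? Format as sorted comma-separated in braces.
Constraint 1 (W < V) on D(W)={2,3,5,6,7,8} D(V)={2,6,7,9}: V {2,6,7,9}->{6,7,9}
Constraint 2 (W < Y) on D(W)={2,3,5,6,7,8} D(Y)={2,3,5,6,7}: W {2,3,5,6,7,8}->{2,3,5,6}; Y {2,3,5,6,7}->{3,5,6,7}
Constraint 3 (V != W) on D(V)={6,7,9} D(W)={2,3,5,6}: no change
So after all 3 constraints: D(W) = {2,3,5,6}

Answer: {2,3,5,6}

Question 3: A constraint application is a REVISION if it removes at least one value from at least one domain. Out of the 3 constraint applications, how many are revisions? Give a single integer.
Constraint 1 (W < V) on D(W)={2,3,5,6,7,8} D(V)={2,6,7,9}: V {2,6,7,9}->{6,7,9} => REVISION
Constraint 2 (W < Y) on D(W)={2,3,5,6,7,8} D(Y)={2,3,5,6,7}: W {2,3,5,6,7,8}->{2,3,5,6}; Y {2,3,5,6,7}->{3,5,6,7} => REVISION
Constraint 3 (V != W) on D(V)={6,7,9} D(W)={2,3,5,6}: no change => not a revision
Total revisions = 2

Answer: 2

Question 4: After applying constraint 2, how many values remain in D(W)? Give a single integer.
Answer: 4

Derivation:
Constraint 1 (W < V) on D(W)={2,3,5,6,7,8} D(V)={2,6,7,9}: V {2,6,7,9}->{6,7,9}
Constraint 2 (W < Y) on D(W)={2,3,5,6,7,8} D(Y)={2,3,5,6,7}: W {2,3,5,6,7,8}->{2,3,5,6}; Y {2,3,5,6,7}->{3,5,6,7}
So after constraint 2: D(W)={2,3,5,6}, size = 4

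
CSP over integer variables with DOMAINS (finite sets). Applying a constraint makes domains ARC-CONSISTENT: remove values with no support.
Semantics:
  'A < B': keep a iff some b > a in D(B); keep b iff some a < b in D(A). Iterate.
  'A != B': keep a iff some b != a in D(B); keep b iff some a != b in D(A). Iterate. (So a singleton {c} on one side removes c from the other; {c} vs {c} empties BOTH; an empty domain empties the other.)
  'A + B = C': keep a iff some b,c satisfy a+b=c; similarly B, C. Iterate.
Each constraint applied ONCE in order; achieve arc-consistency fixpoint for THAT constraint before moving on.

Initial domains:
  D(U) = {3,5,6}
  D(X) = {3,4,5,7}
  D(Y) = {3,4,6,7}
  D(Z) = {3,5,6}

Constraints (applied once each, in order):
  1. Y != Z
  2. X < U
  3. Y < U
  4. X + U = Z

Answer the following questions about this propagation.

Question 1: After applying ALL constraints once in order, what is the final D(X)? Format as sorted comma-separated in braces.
Constraint 1 (Y != Z) on D(Y)={3,4,6,7} D(Z)={3,5,6}: no change
Constraint 2 (X < U) on D(X)={3,4,5,7} D(U)={3,5,6}: X {3,4,5,7}->{3,4,5}; U {3,5,6}->{5,6}
Constraint 3 (Y < U) on D(Y)={3,4,6,7} D(U)={5,6}: Y {3,4,6,7}->{3,4}
Constraint 4 (X + U = Z) on D(X)={3,4,5} D(U)={5,6} D(Z)={3,5,6}: X {3,4,5}->{}; U {5,6}->{}; Z {3,5,6}->{}
So after all 4 constraints: D(X) = {}

Answer: {}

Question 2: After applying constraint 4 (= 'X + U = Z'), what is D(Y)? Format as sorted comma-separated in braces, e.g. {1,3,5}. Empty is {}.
Answer: {3,4}

Derivation:
Constraint 1 (Y != Z) on D(Y)={3,4,6,7} D(Z)={3,5,6}: no change
Constraint 2 (X < U) on D(X)={3,4,5,7} D(U)={3,5,6}: X {3,4,5,7}->{3,4,5}; U {3,5,6}->{5,6}
Constraint 3 (Y < U) on D(Y)={3,4,6,7} D(U)={5,6}: Y {3,4,6,7}->{3,4}
Constraint 4 (X + U = Z) on D(X)={3,4,5} D(U)={5,6} D(Z)={3,5,6}: X {3,4,5}->{}; U {5,6}->{}; Z {3,5,6}->{}
So after constraint 4: D(Y) = {3,4}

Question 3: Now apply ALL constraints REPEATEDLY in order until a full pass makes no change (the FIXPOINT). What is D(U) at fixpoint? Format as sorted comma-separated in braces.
Answer: {}

Derivation:
pass 0 (initial): D(U)={3,5,6}
pass 1: U {3,5,6}->{}; X {3,4,5,7}->{}; Y {3,4,6,7}->{3,4}; Z {3,5,6}->{}
pass 2: Y {3,4}->{}
pass 3: no change
Fixpoint after 3 passes: D(U) = {}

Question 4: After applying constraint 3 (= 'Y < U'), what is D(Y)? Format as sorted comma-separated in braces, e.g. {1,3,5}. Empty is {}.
Constraint 1 (Y != Z) on D(Y)={3,4,6,7} D(Z)={3,5,6}: no change
Constraint 2 (X < U) on D(X)={3,4,5,7} D(U)={3,5,6}: X {3,4,5,7}->{3,4,5}; U {3,5,6}->{5,6}
Constraint 3 (Y < U) on D(Y)={3,4,6,7} D(U)={5,6}: Y {3,4,6,7}->{3,4}
So after constraint 3: D(Y) = {3,4}

Answer: {3,4}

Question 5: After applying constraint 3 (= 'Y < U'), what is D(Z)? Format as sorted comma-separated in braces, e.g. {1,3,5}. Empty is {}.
Constraint 1 (Y != Z) on D(Y)={3,4,6,7} D(Z)={3,5,6}: no change
Constraint 2 (X < U) on D(X)={3,4,5,7} D(U)={3,5,6}: X {3,4,5,7}->{3,4,5}; U {3,5,6}->{5,6}
Constraint 3 (Y < U) on D(Y)={3,4,6,7} D(U)={5,6}: Y {3,4,6,7}->{3,4}
So after constraint 3: D(Z) = {3,5,6}

Answer: {3,5,6}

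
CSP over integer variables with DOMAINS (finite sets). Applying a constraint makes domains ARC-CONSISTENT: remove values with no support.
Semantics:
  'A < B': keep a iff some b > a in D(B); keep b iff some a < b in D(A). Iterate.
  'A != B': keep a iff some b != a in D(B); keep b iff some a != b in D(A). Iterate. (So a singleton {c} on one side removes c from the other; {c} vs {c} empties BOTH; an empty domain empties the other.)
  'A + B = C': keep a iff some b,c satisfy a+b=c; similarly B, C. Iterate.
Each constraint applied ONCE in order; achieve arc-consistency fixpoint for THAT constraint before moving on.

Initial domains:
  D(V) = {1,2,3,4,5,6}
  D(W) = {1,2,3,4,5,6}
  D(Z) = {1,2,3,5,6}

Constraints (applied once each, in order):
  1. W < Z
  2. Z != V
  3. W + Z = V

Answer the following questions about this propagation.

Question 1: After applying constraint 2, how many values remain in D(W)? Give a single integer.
Constraint 1 (W < Z) on D(W)={1,2,3,4,5,6} D(Z)={1,2,3,5,6}: W {1,2,3,4,5,6}->{1,2,3,4,5}; Z {1,2,3,5,6}->{2,3,5,6}
Constraint 2 (Z != V) on D(Z)={2,3,5,6} D(V)={1,2,3,4,5,6}: no change
So after constraint 2: D(W)={1,2,3,4,5}, size = 5

Answer: 5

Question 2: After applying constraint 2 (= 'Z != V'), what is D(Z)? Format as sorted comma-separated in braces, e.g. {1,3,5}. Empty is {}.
Constraint 1 (W < Z) on D(W)={1,2,3,4,5,6} D(Z)={1,2,3,5,6}: W {1,2,3,4,5,6}->{1,2,3,4,5}; Z {1,2,3,5,6}->{2,3,5,6}
Constraint 2 (Z != V) on D(Z)={2,3,5,6} D(V)={1,2,3,4,5,6}: no change
So after constraint 2: D(Z) = {2,3,5,6}

Answer: {2,3,5,6}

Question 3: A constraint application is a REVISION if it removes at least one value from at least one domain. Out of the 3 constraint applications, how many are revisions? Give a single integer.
Answer: 2

Derivation:
Constraint 1 (W < Z) on D(W)={1,2,3,4,5,6} D(Z)={1,2,3,5,6}: W {1,2,3,4,5,6}->{1,2,3,4,5}; Z {1,2,3,5,6}->{2,3,5,6} => REVISION
Constraint 2 (Z != V) on D(Z)={2,3,5,6} D(V)={1,2,3,4,5,6}: no change => not a revision
Constraint 3 (W + Z = V) on D(W)={1,2,3,4,5} D(Z)={2,3,5,6} D(V)={1,2,3,4,5,6}: W {1,2,3,4,5}->{1,2,3,4}; Z {2,3,5,6}->{2,3,5}; V {1,2,3,4,5,6}->{3,4,5,6} => REVISION
Total revisions = 2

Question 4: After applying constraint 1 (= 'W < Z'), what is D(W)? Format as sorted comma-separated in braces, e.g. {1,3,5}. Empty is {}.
Constraint 1 (W < Z) on D(W)={1,2,3,4,5,6} D(Z)={1,2,3,5,6}: W {1,2,3,4,5,6}->{1,2,3,4,5}; Z {1,2,3,5,6}->{2,3,5,6}
So after constraint 1: D(W) = {1,2,3,4,5}

Answer: {1,2,3,4,5}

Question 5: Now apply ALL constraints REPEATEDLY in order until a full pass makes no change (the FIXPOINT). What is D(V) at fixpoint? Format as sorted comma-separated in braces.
pass 0 (initial): D(V)={1,2,3,4,5,6}
pass 1: V {1,2,3,4,5,6}->{3,4,5,6}; W {1,2,3,4,5,6}->{1,2,3,4}; Z {1,2,3,5,6}->{2,3,5}
pass 2: no change
Fixpoint after 2 passes: D(V) = {3,4,5,6}

Answer: {3,4,5,6}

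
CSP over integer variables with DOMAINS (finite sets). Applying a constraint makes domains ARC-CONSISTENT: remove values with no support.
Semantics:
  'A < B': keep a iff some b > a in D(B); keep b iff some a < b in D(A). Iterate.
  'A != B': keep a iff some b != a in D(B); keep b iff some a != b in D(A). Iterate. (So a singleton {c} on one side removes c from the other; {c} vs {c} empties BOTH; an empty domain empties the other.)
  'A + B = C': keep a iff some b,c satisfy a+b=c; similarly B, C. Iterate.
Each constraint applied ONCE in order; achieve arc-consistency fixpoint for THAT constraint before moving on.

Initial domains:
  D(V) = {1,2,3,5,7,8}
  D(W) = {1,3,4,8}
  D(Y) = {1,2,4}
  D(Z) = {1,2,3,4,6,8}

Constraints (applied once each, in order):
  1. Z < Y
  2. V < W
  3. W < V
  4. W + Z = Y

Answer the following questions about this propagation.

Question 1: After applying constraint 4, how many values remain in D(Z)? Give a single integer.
Answer: 1

Derivation:
Constraint 1 (Z < Y) on D(Z)={1,2,3,4,6,8} D(Y)={1,2,4}: Z {1,2,3,4,6,8}->{1,2,3}; Y {1,2,4}->{2,4}
Constraint 2 (V < W) on D(V)={1,2,3,5,7,8} D(W)={1,3,4,8}: V {1,2,3,5,7,8}->{1,2,3,5,7}; W {1,3,4,8}->{3,4,8}
Constraint 3 (W < V) on D(W)={3,4,8} D(V)={1,2,3,5,7}: W {3,4,8}->{3,4}; V {1,2,3,5,7}->{5,7}
Constraint 4 (W + Z = Y) on D(W)={3,4} D(Z)={1,2,3} D(Y)={2,4}: W {3,4}->{3}; Z {1,2,3}->{1}; Y {2,4}->{4}
So after constraint 4: D(Z)={1}, size = 1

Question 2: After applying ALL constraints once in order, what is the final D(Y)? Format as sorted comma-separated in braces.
Constraint 1 (Z < Y) on D(Z)={1,2,3,4,6,8} D(Y)={1,2,4}: Z {1,2,3,4,6,8}->{1,2,3}; Y {1,2,4}->{2,4}
Constraint 2 (V < W) on D(V)={1,2,3,5,7,8} D(W)={1,3,4,8}: V {1,2,3,5,7,8}->{1,2,3,5,7}; W {1,3,4,8}->{3,4,8}
Constraint 3 (W < V) on D(W)={3,4,8} D(V)={1,2,3,5,7}: W {3,4,8}->{3,4}; V {1,2,3,5,7}->{5,7}
Constraint 4 (W + Z = Y) on D(W)={3,4} D(Z)={1,2,3} D(Y)={2,4}: W {3,4}->{3}; Z {1,2,3}->{1}; Y {2,4}->{4}
So after all 4 constraints: D(Y) = {4}

Answer: {4}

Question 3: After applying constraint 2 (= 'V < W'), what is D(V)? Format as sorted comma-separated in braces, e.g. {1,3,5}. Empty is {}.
Answer: {1,2,3,5,7}

Derivation:
Constraint 1 (Z < Y) on D(Z)={1,2,3,4,6,8} D(Y)={1,2,4}: Z {1,2,3,4,6,8}->{1,2,3}; Y {1,2,4}->{2,4}
Constraint 2 (V < W) on D(V)={1,2,3,5,7,8} D(W)={1,3,4,8}: V {1,2,3,5,7,8}->{1,2,3,5,7}; W {1,3,4,8}->{3,4,8}
So after constraint 2: D(V) = {1,2,3,5,7}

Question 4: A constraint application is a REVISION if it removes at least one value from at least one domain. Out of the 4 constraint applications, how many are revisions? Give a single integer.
Answer: 4

Derivation:
Constraint 1 (Z < Y) on D(Z)={1,2,3,4,6,8} D(Y)={1,2,4}: Z {1,2,3,4,6,8}->{1,2,3}; Y {1,2,4}->{2,4} => REVISION
Constraint 2 (V < W) on D(V)={1,2,3,5,7,8} D(W)={1,3,4,8}: V {1,2,3,5,7,8}->{1,2,3,5,7}; W {1,3,4,8}->{3,4,8} => REVISION
Constraint 3 (W < V) on D(W)={3,4,8} D(V)={1,2,3,5,7}: W {3,4,8}->{3,4}; V {1,2,3,5,7}->{5,7} => REVISION
Constraint 4 (W + Z = Y) on D(W)={3,4} D(Z)={1,2,3} D(Y)={2,4}: W {3,4}->{3}; Z {1,2,3}->{1}; Y {2,4}->{4} => REVISION
Total revisions = 4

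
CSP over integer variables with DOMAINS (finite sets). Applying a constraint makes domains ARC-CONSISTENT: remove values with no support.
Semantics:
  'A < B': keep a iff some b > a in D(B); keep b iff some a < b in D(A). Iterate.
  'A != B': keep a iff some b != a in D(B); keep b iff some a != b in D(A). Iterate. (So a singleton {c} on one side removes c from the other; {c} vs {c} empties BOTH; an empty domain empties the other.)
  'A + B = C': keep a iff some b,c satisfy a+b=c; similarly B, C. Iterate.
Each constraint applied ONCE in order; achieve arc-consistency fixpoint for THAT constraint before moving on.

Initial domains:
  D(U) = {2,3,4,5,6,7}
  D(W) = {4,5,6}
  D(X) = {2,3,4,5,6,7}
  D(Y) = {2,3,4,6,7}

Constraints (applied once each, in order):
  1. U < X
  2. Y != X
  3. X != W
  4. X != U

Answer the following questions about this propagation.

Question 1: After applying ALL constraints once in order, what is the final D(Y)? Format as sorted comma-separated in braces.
Constraint 1 (U < X) on D(U)={2,3,4,5,6,7} D(X)={2,3,4,5,6,7}: U {2,3,4,5,6,7}->{2,3,4,5,6}; X {2,3,4,5,6,7}->{3,4,5,6,7}
Constraint 2 (Y != X) on D(Y)={2,3,4,6,7} D(X)={3,4,5,6,7}: no change
Constraint 3 (X != W) on D(X)={3,4,5,6,7} D(W)={4,5,6}: no change
Constraint 4 (X != U) on D(X)={3,4,5,6,7} D(U)={2,3,4,5,6}: no change
So after all 4 constraints: D(Y) = {2,3,4,6,7}

Answer: {2,3,4,6,7}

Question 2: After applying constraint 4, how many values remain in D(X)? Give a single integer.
Constraint 1 (U < X) on D(U)={2,3,4,5,6,7} D(X)={2,3,4,5,6,7}: U {2,3,4,5,6,7}->{2,3,4,5,6}; X {2,3,4,5,6,7}->{3,4,5,6,7}
Constraint 2 (Y != X) on D(Y)={2,3,4,6,7} D(X)={3,4,5,6,7}: no change
Constraint 3 (X != W) on D(X)={3,4,5,6,7} D(W)={4,5,6}: no change
Constraint 4 (X != U) on D(X)={3,4,5,6,7} D(U)={2,3,4,5,6}: no change
So after constraint 4: D(X)={3,4,5,6,7}, size = 5

Answer: 5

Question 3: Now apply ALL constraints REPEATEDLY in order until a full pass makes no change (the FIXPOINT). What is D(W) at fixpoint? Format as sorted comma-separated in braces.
Answer: {4,5,6}

Derivation:
pass 0 (initial): D(W)={4,5,6}
pass 1: U {2,3,4,5,6,7}->{2,3,4,5,6}; X {2,3,4,5,6,7}->{3,4,5,6,7}
pass 2: no change
Fixpoint after 2 passes: D(W) = {4,5,6}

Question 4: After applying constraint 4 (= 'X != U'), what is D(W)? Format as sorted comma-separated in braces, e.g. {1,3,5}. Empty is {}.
Answer: {4,5,6}

Derivation:
Constraint 1 (U < X) on D(U)={2,3,4,5,6,7} D(X)={2,3,4,5,6,7}: U {2,3,4,5,6,7}->{2,3,4,5,6}; X {2,3,4,5,6,7}->{3,4,5,6,7}
Constraint 2 (Y != X) on D(Y)={2,3,4,6,7} D(X)={3,4,5,6,7}: no change
Constraint 3 (X != W) on D(X)={3,4,5,6,7} D(W)={4,5,6}: no change
Constraint 4 (X != U) on D(X)={3,4,5,6,7} D(U)={2,3,4,5,6}: no change
So after constraint 4: D(W) = {4,5,6}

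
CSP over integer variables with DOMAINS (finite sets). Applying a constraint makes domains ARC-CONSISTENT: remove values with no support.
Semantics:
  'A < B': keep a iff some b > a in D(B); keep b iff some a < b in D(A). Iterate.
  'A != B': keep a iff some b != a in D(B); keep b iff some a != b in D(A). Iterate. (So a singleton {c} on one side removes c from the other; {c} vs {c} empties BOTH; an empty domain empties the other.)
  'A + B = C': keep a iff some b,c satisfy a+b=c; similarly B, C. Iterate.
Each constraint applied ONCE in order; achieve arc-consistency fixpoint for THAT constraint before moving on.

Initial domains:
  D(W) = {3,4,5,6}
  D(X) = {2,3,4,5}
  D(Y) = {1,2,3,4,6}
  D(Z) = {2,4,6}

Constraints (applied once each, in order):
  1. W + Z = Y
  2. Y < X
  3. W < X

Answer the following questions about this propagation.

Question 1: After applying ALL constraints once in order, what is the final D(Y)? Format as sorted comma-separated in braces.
Answer: {}

Derivation:
Constraint 1 (W + Z = Y) on D(W)={3,4,5,6} D(Z)={2,4,6} D(Y)={1,2,3,4,6}: W {3,4,5,6}->{4}; Z {2,4,6}->{2}; Y {1,2,3,4,6}->{6}
Constraint 2 (Y < X) on D(Y)={6} D(X)={2,3,4,5}: Y {6}->{}; X {2,3,4,5}->{}
Constraint 3 (W < X) on D(W)={4} D(X)={}: W {4}->{}
So after all 3 constraints: D(Y) = {}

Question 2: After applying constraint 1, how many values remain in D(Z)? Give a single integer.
Constraint 1 (W + Z = Y) on D(W)={3,4,5,6} D(Z)={2,4,6} D(Y)={1,2,3,4,6}: W {3,4,5,6}->{4}; Z {2,4,6}->{2}; Y {1,2,3,4,6}->{6}
So after constraint 1: D(Z)={2}, size = 1

Answer: 1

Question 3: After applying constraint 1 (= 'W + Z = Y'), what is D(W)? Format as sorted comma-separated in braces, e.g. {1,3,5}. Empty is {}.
Answer: {4}

Derivation:
Constraint 1 (W + Z = Y) on D(W)={3,4,5,6} D(Z)={2,4,6} D(Y)={1,2,3,4,6}: W {3,4,5,6}->{4}; Z {2,4,6}->{2}; Y {1,2,3,4,6}->{6}
So after constraint 1: D(W) = {4}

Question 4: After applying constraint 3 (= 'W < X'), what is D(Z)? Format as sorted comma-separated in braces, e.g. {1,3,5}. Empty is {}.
Answer: {2}

Derivation:
Constraint 1 (W + Z = Y) on D(W)={3,4,5,6} D(Z)={2,4,6} D(Y)={1,2,3,4,6}: W {3,4,5,6}->{4}; Z {2,4,6}->{2}; Y {1,2,3,4,6}->{6}
Constraint 2 (Y < X) on D(Y)={6} D(X)={2,3,4,5}: Y {6}->{}; X {2,3,4,5}->{}
Constraint 3 (W < X) on D(W)={4} D(X)={}: W {4}->{}
So after constraint 3: D(Z) = {2}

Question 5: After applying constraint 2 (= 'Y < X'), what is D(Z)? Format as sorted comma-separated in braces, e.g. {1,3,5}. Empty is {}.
Answer: {2}

Derivation:
Constraint 1 (W + Z = Y) on D(W)={3,4,5,6} D(Z)={2,4,6} D(Y)={1,2,3,4,6}: W {3,4,5,6}->{4}; Z {2,4,6}->{2}; Y {1,2,3,4,6}->{6}
Constraint 2 (Y < X) on D(Y)={6} D(X)={2,3,4,5}: Y {6}->{}; X {2,3,4,5}->{}
So after constraint 2: D(Z) = {2}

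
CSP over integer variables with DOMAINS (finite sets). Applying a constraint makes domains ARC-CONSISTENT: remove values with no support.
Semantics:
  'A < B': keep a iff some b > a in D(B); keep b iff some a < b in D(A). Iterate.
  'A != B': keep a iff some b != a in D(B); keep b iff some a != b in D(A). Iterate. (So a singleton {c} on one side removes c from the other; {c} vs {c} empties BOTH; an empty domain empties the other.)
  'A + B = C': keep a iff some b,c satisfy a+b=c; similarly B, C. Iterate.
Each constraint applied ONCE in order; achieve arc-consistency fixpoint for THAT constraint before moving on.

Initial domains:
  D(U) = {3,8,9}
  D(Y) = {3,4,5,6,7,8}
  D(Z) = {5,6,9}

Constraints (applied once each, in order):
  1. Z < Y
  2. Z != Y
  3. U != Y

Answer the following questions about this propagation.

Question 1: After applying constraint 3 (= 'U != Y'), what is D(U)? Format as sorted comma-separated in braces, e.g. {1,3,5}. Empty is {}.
Answer: {3,8,9}

Derivation:
Constraint 1 (Z < Y) on D(Z)={5,6,9} D(Y)={3,4,5,6,7,8}: Z {5,6,9}->{5,6}; Y {3,4,5,6,7,8}->{6,7,8}
Constraint 2 (Z != Y) on D(Z)={5,6} D(Y)={6,7,8}: no change
Constraint 3 (U != Y) on D(U)={3,8,9} D(Y)={6,7,8}: no change
So after constraint 3: D(U) = {3,8,9}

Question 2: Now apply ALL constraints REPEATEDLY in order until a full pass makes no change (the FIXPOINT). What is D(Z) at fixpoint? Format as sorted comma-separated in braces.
pass 0 (initial): D(Z)={5,6,9}
pass 1: Y {3,4,5,6,7,8}->{6,7,8}; Z {5,6,9}->{5,6}
pass 2: no change
Fixpoint after 2 passes: D(Z) = {5,6}

Answer: {5,6}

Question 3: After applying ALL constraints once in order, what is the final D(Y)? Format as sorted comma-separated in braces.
Answer: {6,7,8}

Derivation:
Constraint 1 (Z < Y) on D(Z)={5,6,9} D(Y)={3,4,5,6,7,8}: Z {5,6,9}->{5,6}; Y {3,4,5,6,7,8}->{6,7,8}
Constraint 2 (Z != Y) on D(Z)={5,6} D(Y)={6,7,8}: no change
Constraint 3 (U != Y) on D(U)={3,8,9} D(Y)={6,7,8}: no change
So after all 3 constraints: D(Y) = {6,7,8}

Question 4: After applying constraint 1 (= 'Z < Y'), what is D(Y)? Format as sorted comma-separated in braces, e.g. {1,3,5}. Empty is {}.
Answer: {6,7,8}

Derivation:
Constraint 1 (Z < Y) on D(Z)={5,6,9} D(Y)={3,4,5,6,7,8}: Z {5,6,9}->{5,6}; Y {3,4,5,6,7,8}->{6,7,8}
So after constraint 1: D(Y) = {6,7,8}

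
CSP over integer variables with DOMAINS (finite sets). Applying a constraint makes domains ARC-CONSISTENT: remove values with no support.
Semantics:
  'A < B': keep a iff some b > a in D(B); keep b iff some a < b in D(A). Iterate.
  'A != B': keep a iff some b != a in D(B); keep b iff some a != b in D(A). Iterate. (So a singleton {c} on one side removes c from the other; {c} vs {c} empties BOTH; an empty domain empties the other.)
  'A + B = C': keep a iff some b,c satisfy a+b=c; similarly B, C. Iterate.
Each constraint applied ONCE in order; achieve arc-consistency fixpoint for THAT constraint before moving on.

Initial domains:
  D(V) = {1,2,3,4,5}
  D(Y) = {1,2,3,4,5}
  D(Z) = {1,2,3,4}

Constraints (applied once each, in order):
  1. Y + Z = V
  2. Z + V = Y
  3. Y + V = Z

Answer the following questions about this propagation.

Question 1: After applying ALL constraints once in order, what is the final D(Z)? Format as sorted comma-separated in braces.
Answer: {}

Derivation:
Constraint 1 (Y + Z = V) on D(Y)={1,2,3,4,5} D(Z)={1,2,3,4} D(V)={1,2,3,4,5}: Y {1,2,3,4,5}->{1,2,3,4}; V {1,2,3,4,5}->{2,3,4,5}
Constraint 2 (Z + V = Y) on D(Z)={1,2,3,4} D(V)={2,3,4,5} D(Y)={1,2,3,4}: Z {1,2,3,4}->{1,2}; V {2,3,4,5}->{2,3}; Y {1,2,3,4}->{3,4}
Constraint 3 (Y + V = Z) on D(Y)={3,4} D(V)={2,3} D(Z)={1,2}: Y {3,4}->{}; V {2,3}->{}; Z {1,2}->{}
So after all 3 constraints: D(Z) = {}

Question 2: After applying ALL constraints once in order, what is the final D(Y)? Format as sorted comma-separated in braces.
Answer: {}

Derivation:
Constraint 1 (Y + Z = V) on D(Y)={1,2,3,4,5} D(Z)={1,2,3,4} D(V)={1,2,3,4,5}: Y {1,2,3,4,5}->{1,2,3,4}; V {1,2,3,4,5}->{2,3,4,5}
Constraint 2 (Z + V = Y) on D(Z)={1,2,3,4} D(V)={2,3,4,5} D(Y)={1,2,3,4}: Z {1,2,3,4}->{1,2}; V {2,3,4,5}->{2,3}; Y {1,2,3,4}->{3,4}
Constraint 3 (Y + V = Z) on D(Y)={3,4} D(V)={2,3} D(Z)={1,2}: Y {3,4}->{}; V {2,3}->{}; Z {1,2}->{}
So after all 3 constraints: D(Y) = {}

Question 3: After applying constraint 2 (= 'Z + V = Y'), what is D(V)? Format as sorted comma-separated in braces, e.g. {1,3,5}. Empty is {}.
Constraint 1 (Y + Z = V) on D(Y)={1,2,3,4,5} D(Z)={1,2,3,4} D(V)={1,2,3,4,5}: Y {1,2,3,4,5}->{1,2,3,4}; V {1,2,3,4,5}->{2,3,4,5}
Constraint 2 (Z + V = Y) on D(Z)={1,2,3,4} D(V)={2,3,4,5} D(Y)={1,2,3,4}: Z {1,2,3,4}->{1,2}; V {2,3,4,5}->{2,3}; Y {1,2,3,4}->{3,4}
So after constraint 2: D(V) = {2,3}

Answer: {2,3}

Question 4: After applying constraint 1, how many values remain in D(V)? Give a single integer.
Answer: 4

Derivation:
Constraint 1 (Y + Z = V) on D(Y)={1,2,3,4,5} D(Z)={1,2,3,4} D(V)={1,2,3,4,5}: Y {1,2,3,4,5}->{1,2,3,4}; V {1,2,3,4,5}->{2,3,4,5}
So after constraint 1: D(V)={2,3,4,5}, size = 4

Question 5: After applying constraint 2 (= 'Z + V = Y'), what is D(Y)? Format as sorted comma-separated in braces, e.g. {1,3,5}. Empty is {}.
Answer: {3,4}

Derivation:
Constraint 1 (Y + Z = V) on D(Y)={1,2,3,4,5} D(Z)={1,2,3,4} D(V)={1,2,3,4,5}: Y {1,2,3,4,5}->{1,2,3,4}; V {1,2,3,4,5}->{2,3,4,5}
Constraint 2 (Z + V = Y) on D(Z)={1,2,3,4} D(V)={2,3,4,5} D(Y)={1,2,3,4}: Z {1,2,3,4}->{1,2}; V {2,3,4,5}->{2,3}; Y {1,2,3,4}->{3,4}
So after constraint 2: D(Y) = {3,4}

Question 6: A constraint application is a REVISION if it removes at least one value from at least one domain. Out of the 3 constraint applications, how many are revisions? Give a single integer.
Constraint 1 (Y + Z = V) on D(Y)={1,2,3,4,5} D(Z)={1,2,3,4} D(V)={1,2,3,4,5}: Y {1,2,3,4,5}->{1,2,3,4}; V {1,2,3,4,5}->{2,3,4,5} => REVISION
Constraint 2 (Z + V = Y) on D(Z)={1,2,3,4} D(V)={2,3,4,5} D(Y)={1,2,3,4}: Z {1,2,3,4}->{1,2}; V {2,3,4,5}->{2,3}; Y {1,2,3,4}->{3,4} => REVISION
Constraint 3 (Y + V = Z) on D(Y)={3,4} D(V)={2,3} D(Z)={1,2}: Y {3,4}->{}; V {2,3}->{}; Z {1,2}->{} => REVISION
Total revisions = 3

Answer: 3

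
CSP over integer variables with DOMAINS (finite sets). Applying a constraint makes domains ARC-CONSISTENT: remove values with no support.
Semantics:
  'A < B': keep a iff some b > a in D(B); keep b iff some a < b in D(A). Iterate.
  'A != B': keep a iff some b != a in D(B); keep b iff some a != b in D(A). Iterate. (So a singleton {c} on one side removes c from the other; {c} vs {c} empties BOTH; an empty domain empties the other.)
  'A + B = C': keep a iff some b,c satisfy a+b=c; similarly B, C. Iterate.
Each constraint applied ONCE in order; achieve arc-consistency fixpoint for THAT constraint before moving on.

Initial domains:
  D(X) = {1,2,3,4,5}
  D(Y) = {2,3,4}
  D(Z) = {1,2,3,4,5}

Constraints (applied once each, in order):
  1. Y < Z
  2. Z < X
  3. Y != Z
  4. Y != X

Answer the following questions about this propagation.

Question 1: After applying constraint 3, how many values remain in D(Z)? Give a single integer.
Constraint 1 (Y < Z) on D(Y)={2,3,4} D(Z)={1,2,3,4,5}: Z {1,2,3,4,5}->{3,4,5}
Constraint 2 (Z < X) on D(Z)={3,4,5} D(X)={1,2,3,4,5}: Z {3,4,5}->{3,4}; X {1,2,3,4,5}->{4,5}
Constraint 3 (Y != Z) on D(Y)={2,3,4} D(Z)={3,4}: no change
So after constraint 3: D(Z)={3,4}, size = 2

Answer: 2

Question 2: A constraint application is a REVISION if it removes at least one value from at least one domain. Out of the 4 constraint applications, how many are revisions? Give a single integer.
Constraint 1 (Y < Z) on D(Y)={2,3,4} D(Z)={1,2,3,4,5}: Z {1,2,3,4,5}->{3,4,5} => REVISION
Constraint 2 (Z < X) on D(Z)={3,4,5} D(X)={1,2,3,4,5}: Z {3,4,5}->{3,4}; X {1,2,3,4,5}->{4,5} => REVISION
Constraint 3 (Y != Z) on D(Y)={2,3,4} D(Z)={3,4}: no change => not a revision
Constraint 4 (Y != X) on D(Y)={2,3,4} D(X)={4,5}: no change => not a revision
Total revisions = 2

Answer: 2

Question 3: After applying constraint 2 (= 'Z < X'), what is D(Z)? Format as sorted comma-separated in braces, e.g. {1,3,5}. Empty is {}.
Answer: {3,4}

Derivation:
Constraint 1 (Y < Z) on D(Y)={2,3,4} D(Z)={1,2,3,4,5}: Z {1,2,3,4,5}->{3,4,5}
Constraint 2 (Z < X) on D(Z)={3,4,5} D(X)={1,2,3,4,5}: Z {3,4,5}->{3,4}; X {1,2,3,4,5}->{4,5}
So after constraint 2: D(Z) = {3,4}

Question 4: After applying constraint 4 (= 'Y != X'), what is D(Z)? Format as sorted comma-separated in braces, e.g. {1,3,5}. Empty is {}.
Answer: {3,4}

Derivation:
Constraint 1 (Y < Z) on D(Y)={2,3,4} D(Z)={1,2,3,4,5}: Z {1,2,3,4,5}->{3,4,5}
Constraint 2 (Z < X) on D(Z)={3,4,5} D(X)={1,2,3,4,5}: Z {3,4,5}->{3,4}; X {1,2,3,4,5}->{4,5}
Constraint 3 (Y != Z) on D(Y)={2,3,4} D(Z)={3,4}: no change
Constraint 4 (Y != X) on D(Y)={2,3,4} D(X)={4,5}: no change
So after constraint 4: D(Z) = {3,4}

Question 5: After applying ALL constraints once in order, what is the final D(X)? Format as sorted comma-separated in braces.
Constraint 1 (Y < Z) on D(Y)={2,3,4} D(Z)={1,2,3,4,5}: Z {1,2,3,4,5}->{3,4,5}
Constraint 2 (Z < X) on D(Z)={3,4,5} D(X)={1,2,3,4,5}: Z {3,4,5}->{3,4}; X {1,2,3,4,5}->{4,5}
Constraint 3 (Y != Z) on D(Y)={2,3,4} D(Z)={3,4}: no change
Constraint 4 (Y != X) on D(Y)={2,3,4} D(X)={4,5}: no change
So after all 4 constraints: D(X) = {4,5}

Answer: {4,5}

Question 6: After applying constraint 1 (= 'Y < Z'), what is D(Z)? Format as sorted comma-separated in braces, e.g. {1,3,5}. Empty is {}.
Constraint 1 (Y < Z) on D(Y)={2,3,4} D(Z)={1,2,3,4,5}: Z {1,2,3,4,5}->{3,4,5}
So after constraint 1: D(Z) = {3,4,5}

Answer: {3,4,5}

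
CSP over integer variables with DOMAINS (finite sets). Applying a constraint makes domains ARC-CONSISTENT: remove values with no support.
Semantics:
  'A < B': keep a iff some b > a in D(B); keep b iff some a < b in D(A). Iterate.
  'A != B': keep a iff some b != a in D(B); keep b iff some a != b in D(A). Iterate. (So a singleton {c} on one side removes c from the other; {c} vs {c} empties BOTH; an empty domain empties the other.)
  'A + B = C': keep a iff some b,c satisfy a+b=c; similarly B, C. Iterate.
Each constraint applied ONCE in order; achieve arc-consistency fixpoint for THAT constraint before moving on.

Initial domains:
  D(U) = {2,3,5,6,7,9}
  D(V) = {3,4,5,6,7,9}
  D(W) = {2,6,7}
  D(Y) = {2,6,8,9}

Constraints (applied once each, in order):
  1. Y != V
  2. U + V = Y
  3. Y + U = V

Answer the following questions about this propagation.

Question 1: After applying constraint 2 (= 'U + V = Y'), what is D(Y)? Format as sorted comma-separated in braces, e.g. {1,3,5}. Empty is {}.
Constraint 1 (Y != V) on D(Y)={2,6,8,9} D(V)={3,4,5,6,7,9}: no change
Constraint 2 (U + V = Y) on D(U)={2,3,5,6,7,9} D(V)={3,4,5,6,7,9} D(Y)={2,6,8,9}: U {2,3,5,6,7,9}->{2,3,5,6}; V {3,4,5,6,7,9}->{3,4,5,6,7}; Y {2,6,8,9}->{6,8,9}
So after constraint 2: D(Y) = {6,8,9}

Answer: {6,8,9}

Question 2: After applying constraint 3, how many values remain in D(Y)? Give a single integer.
Answer: 0

Derivation:
Constraint 1 (Y != V) on D(Y)={2,6,8,9} D(V)={3,4,5,6,7,9}: no change
Constraint 2 (U + V = Y) on D(U)={2,3,5,6,7,9} D(V)={3,4,5,6,7,9} D(Y)={2,6,8,9}: U {2,3,5,6,7,9}->{2,3,5,6}; V {3,4,5,6,7,9}->{3,4,5,6,7}; Y {2,6,8,9}->{6,8,9}
Constraint 3 (Y + U = V) on D(Y)={6,8,9} D(U)={2,3,5,6} D(V)={3,4,5,6,7}: Y {6,8,9}->{}; U {2,3,5,6}->{}; V {3,4,5,6,7}->{}
So after constraint 3: D(Y)={}, size = 0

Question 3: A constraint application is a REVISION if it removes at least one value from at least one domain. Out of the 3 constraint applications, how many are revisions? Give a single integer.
Answer: 2

Derivation:
Constraint 1 (Y != V) on D(Y)={2,6,8,9} D(V)={3,4,5,6,7,9}: no change => not a revision
Constraint 2 (U + V = Y) on D(U)={2,3,5,6,7,9} D(V)={3,4,5,6,7,9} D(Y)={2,6,8,9}: U {2,3,5,6,7,9}->{2,3,5,6}; V {3,4,5,6,7,9}->{3,4,5,6,7}; Y {2,6,8,9}->{6,8,9} => REVISION
Constraint 3 (Y + U = V) on D(Y)={6,8,9} D(U)={2,3,5,6} D(V)={3,4,5,6,7}: Y {6,8,9}->{}; U {2,3,5,6}->{}; V {3,4,5,6,7}->{} => REVISION
Total revisions = 2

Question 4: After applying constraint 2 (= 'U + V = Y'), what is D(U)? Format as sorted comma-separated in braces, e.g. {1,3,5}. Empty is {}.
Constraint 1 (Y != V) on D(Y)={2,6,8,9} D(V)={3,4,5,6,7,9}: no change
Constraint 2 (U + V = Y) on D(U)={2,3,5,6,7,9} D(V)={3,4,5,6,7,9} D(Y)={2,6,8,9}: U {2,3,5,6,7,9}->{2,3,5,6}; V {3,4,5,6,7,9}->{3,4,5,6,7}; Y {2,6,8,9}->{6,8,9}
So after constraint 2: D(U) = {2,3,5,6}

Answer: {2,3,5,6}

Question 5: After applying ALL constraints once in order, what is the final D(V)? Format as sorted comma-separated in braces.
Constraint 1 (Y != V) on D(Y)={2,6,8,9} D(V)={3,4,5,6,7,9}: no change
Constraint 2 (U + V = Y) on D(U)={2,3,5,6,7,9} D(V)={3,4,5,6,7,9} D(Y)={2,6,8,9}: U {2,3,5,6,7,9}->{2,3,5,6}; V {3,4,5,6,7,9}->{3,4,5,6,7}; Y {2,6,8,9}->{6,8,9}
Constraint 3 (Y + U = V) on D(Y)={6,8,9} D(U)={2,3,5,6} D(V)={3,4,5,6,7}: Y {6,8,9}->{}; U {2,3,5,6}->{}; V {3,4,5,6,7}->{}
So after all 3 constraints: D(V) = {}

Answer: {}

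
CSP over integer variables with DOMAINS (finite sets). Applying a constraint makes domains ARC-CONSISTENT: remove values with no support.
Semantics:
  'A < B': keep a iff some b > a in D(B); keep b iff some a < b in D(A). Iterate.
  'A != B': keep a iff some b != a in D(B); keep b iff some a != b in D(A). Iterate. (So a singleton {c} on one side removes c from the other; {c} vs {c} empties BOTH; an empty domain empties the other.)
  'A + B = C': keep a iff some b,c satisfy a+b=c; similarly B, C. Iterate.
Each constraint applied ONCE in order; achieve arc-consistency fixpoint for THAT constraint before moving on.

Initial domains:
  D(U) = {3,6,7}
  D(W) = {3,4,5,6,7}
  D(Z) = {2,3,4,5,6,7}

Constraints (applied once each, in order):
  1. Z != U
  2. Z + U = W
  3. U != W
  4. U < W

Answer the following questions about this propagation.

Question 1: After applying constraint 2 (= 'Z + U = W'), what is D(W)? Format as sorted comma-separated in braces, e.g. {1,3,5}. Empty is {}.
Constraint 1 (Z != U) on D(Z)={2,3,4,5,6,7} D(U)={3,6,7}: no change
Constraint 2 (Z + U = W) on D(Z)={2,3,4,5,6,7} D(U)={3,6,7} D(W)={3,4,5,6,7}: Z {2,3,4,5,6,7}->{2,3,4}; U {3,6,7}->{3}; W {3,4,5,6,7}->{5,6,7}
So after constraint 2: D(W) = {5,6,7}

Answer: {5,6,7}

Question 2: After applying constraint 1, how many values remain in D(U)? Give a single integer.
Answer: 3

Derivation:
Constraint 1 (Z != U) on D(Z)={2,3,4,5,6,7} D(U)={3,6,7}: no change
So after constraint 1: D(U)={3,6,7}, size = 3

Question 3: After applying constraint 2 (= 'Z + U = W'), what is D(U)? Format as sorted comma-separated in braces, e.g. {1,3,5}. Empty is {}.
Constraint 1 (Z != U) on D(Z)={2,3,4,5,6,7} D(U)={3,6,7}: no change
Constraint 2 (Z + U = W) on D(Z)={2,3,4,5,6,7} D(U)={3,6,7} D(W)={3,4,5,6,7}: Z {2,3,4,5,6,7}->{2,3,4}; U {3,6,7}->{3}; W {3,4,5,6,7}->{5,6,7}
So after constraint 2: D(U) = {3}

Answer: {3}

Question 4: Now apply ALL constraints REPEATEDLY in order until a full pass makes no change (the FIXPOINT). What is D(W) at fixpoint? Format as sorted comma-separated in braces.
pass 0 (initial): D(W)={3,4,5,6,7}
pass 1: U {3,6,7}->{3}; W {3,4,5,6,7}->{5,6,7}; Z {2,3,4,5,6,7}->{2,3,4}
pass 2: W {5,6,7}->{5,7}; Z {2,3,4}->{2,4}
pass 3: no change
Fixpoint after 3 passes: D(W) = {5,7}

Answer: {5,7}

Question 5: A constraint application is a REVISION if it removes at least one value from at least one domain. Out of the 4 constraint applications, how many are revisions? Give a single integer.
Answer: 1

Derivation:
Constraint 1 (Z != U) on D(Z)={2,3,4,5,6,7} D(U)={3,6,7}: no change => not a revision
Constraint 2 (Z + U = W) on D(Z)={2,3,4,5,6,7} D(U)={3,6,7} D(W)={3,4,5,6,7}: Z {2,3,4,5,6,7}->{2,3,4}; U {3,6,7}->{3}; W {3,4,5,6,7}->{5,6,7} => REVISION
Constraint 3 (U != W) on D(U)={3} D(W)={5,6,7}: no change => not a revision
Constraint 4 (U < W) on D(U)={3} D(W)={5,6,7}: no change => not a revision
Total revisions = 1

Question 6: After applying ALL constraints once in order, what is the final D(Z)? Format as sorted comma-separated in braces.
Constraint 1 (Z != U) on D(Z)={2,3,4,5,6,7} D(U)={3,6,7}: no change
Constraint 2 (Z + U = W) on D(Z)={2,3,4,5,6,7} D(U)={3,6,7} D(W)={3,4,5,6,7}: Z {2,3,4,5,6,7}->{2,3,4}; U {3,6,7}->{3}; W {3,4,5,6,7}->{5,6,7}
Constraint 3 (U != W) on D(U)={3} D(W)={5,6,7}: no change
Constraint 4 (U < W) on D(U)={3} D(W)={5,6,7}: no change
So after all 4 constraints: D(Z) = {2,3,4}

Answer: {2,3,4}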